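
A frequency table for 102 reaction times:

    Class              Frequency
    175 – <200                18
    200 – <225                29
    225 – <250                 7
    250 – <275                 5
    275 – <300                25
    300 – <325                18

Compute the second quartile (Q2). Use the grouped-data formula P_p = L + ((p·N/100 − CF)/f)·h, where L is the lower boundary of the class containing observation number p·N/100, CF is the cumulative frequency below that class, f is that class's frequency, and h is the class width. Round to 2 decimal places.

N = 102; target position k = 50/100 · 102 = 51.
Cumulative frequencies: 18, 47, 54, 59, 84, 102.
Observation 51 falls in the class 225 – <250.
L = 225, CF = 47, f = 7, h = 25.
P50 = 225 + ((51 − 47)/7)·25 = 225 + 14.2857 = 239.286.

239.29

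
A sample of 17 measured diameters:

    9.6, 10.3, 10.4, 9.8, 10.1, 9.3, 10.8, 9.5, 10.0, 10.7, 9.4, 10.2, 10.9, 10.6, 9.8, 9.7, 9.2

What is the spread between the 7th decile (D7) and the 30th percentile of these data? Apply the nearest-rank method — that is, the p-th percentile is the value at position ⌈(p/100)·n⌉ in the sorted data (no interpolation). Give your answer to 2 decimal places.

Sorted: 9.2, 9.3, 9.4, 9.5, 9.6, 9.7, 9.8, 9.8, 10.0, 10.1, 10.2, 10.3, 10.4, 10.6, 10.7, 10.8, 10.9.
n = 17.
P30: rank ⌈30/100·17⌉ = 6 → 9.7.
P70: rank ⌈70/100·17⌉ = 12 → 10.3.
Difference: 10.3 − 9.7 = 0.6.

0.60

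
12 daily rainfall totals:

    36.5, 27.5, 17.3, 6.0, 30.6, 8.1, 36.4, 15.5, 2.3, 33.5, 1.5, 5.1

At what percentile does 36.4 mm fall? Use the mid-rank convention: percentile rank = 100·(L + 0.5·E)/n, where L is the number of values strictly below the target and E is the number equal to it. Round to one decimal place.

Sorted: 1.5, 2.3, 5.1, 6.0, 8.1, 15.5, 17.3, 27.5, 30.6, 33.5, 36.4, 36.5.
Count below 36.4: L = 10; count equal: E = 1; n = 12.
Percentile rank = 100·(10 + 0.5·1)/12 = 100·10.5/12 = 87.5.

87.5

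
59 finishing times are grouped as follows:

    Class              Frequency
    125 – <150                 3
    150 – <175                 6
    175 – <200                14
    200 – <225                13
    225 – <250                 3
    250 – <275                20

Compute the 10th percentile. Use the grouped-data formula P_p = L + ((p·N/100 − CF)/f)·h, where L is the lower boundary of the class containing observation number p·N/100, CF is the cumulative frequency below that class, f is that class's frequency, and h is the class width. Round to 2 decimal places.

162.08

N = 59; target position k = 10/100 · 59 = 5.9.
Cumulative frequencies: 3, 9, 23, 36, 39, 59.
Observation 5.9 falls in the class 150 – <175.
L = 150, CF = 3, f = 6, h = 25.
P10 = 150 + ((5.9 − 3)/6)·25 = 150 + 12.0833 = 162.083.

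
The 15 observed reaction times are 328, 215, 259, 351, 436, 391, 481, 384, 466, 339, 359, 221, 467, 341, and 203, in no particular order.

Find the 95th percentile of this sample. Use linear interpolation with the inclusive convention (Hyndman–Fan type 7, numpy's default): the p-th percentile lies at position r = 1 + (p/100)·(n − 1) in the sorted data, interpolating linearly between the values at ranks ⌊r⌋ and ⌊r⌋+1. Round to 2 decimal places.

471.20

Sorted: 203, 215, 221, 259, 328, 339, 341, 351, 359, 384, 391, 436, 466, 467, 481.
n = 15.
r = 1 + (95/100)·(15 − 1) = 1 + 13.3 = 14.3.
Rank 14 is 467 and rank 15 is 481.
Interpolate: 467 + 0.3·(481 − 467) = 467 + 0.3·14 = 471.2.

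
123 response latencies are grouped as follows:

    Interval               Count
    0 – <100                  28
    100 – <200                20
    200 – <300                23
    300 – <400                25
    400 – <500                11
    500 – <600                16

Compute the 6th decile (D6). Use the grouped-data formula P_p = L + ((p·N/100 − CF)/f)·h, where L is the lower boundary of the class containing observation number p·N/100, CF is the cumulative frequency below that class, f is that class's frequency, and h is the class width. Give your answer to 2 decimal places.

N = 123; target position k = 60/100 · 123 = 73.8.
Cumulative frequencies: 28, 48, 71, 96, 107, 123.
Observation 73.8 falls in the class 300 – <400.
L = 300, CF = 71, f = 25, h = 100.
P60 = 300 + ((73.8 − 71)/25)·100 = 300 + 11.2 = 311.2.

311.20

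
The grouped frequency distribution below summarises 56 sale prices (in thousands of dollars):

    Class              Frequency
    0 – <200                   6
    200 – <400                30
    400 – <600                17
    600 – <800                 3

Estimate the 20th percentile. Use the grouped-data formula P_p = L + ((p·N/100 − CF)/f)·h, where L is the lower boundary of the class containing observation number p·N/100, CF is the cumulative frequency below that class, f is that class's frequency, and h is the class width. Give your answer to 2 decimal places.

N = 56; target position k = 20/100 · 56 = 11.2.
Cumulative frequencies: 6, 36, 53, 56.
Observation 11.2 falls in the class 200 – <400.
L = 200, CF = 6, f = 30, h = 200.
P20 = 200 + ((11.2 − 6)/30)·200 = 200 + 34.6667 = 234.667.

234.67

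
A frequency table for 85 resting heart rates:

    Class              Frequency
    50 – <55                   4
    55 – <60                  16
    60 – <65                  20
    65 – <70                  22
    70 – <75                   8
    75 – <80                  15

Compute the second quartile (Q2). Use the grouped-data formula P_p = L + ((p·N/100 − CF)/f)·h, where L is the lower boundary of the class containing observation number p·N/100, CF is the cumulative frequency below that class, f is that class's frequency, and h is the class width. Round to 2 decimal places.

N = 85; target position k = 50/100 · 85 = 42.5.
Cumulative frequencies: 4, 20, 40, 62, 70, 85.
Observation 42.5 falls in the class 65 – <70.
L = 65, CF = 40, f = 22, h = 5.
P50 = 65 + ((42.5 − 40)/22)·5 = 65 + 0.568182 = 65.5682.

65.57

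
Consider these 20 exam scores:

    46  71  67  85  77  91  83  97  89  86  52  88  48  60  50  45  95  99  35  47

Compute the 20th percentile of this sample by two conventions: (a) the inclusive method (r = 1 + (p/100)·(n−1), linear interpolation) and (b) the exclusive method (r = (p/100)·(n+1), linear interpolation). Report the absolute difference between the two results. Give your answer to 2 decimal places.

Sorted: 35, 45, 46, 47, 48, 50, 52, 60, 67, 71, 77, 83, 85, 86, 88, 89, 91, 95, 97, 99.
n = 20.
(a) r = 4.8; between ranks 4 (47) and 5 (48): 47.8.
(b) r = 4.2; between ranks 4 (47) and 5 (48): 47.2.
|47.8 − 47.2| = 0.6.

0.60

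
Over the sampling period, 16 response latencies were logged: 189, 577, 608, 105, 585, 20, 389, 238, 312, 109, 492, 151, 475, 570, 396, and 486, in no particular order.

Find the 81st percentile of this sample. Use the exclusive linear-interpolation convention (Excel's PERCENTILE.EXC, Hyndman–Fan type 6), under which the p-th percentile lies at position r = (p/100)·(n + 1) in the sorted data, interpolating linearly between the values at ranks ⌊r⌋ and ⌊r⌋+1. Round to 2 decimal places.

575.39

Sorted: 20, 105, 109, 151, 189, 238, 312, 389, 396, 475, 486, 492, 570, 577, 585, 608.
n = 16.
r = (81/100)·(16 + 1) = 13.77.
Rank 13 is 570 and rank 14 is 577.
Interpolate: 570 + 0.77·(577 − 570) = 570 + 0.77·7 = 575.39.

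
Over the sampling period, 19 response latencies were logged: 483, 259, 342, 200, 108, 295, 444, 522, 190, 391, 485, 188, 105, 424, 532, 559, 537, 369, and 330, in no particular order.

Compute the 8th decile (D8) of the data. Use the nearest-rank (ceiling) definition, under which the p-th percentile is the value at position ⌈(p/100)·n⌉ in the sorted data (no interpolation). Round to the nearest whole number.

522

Sorted: 105, 108, 188, 190, 200, 259, 295, 330, 342, 369, 391, 424, 444, 483, 485, 522, 532, 537, 559.
n = 19.
Position = ⌈80/100 · 19⌉ = ⌈15.2⌉ = 16.
The value at rank 16 is 522.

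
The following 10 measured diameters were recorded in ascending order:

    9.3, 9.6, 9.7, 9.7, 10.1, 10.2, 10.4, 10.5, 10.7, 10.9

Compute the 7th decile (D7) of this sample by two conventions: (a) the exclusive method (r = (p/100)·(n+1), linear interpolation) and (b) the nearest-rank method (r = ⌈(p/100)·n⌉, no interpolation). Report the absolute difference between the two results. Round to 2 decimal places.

n = 10.
(a) r = 7.7; between ranks 7 (10.4) and 8 (10.5): 10.47.
(b) the nearest-rank method: rank 7 → 10.4.
|10.47 − 10.4| = 0.07.

0.07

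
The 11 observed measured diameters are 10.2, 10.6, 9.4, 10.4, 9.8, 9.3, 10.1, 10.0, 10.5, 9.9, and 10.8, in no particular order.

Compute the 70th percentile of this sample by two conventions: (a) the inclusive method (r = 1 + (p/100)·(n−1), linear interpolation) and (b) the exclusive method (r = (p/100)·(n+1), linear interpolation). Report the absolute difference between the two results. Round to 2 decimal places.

Sorted: 9.3, 9.4, 9.8, 9.9, 10.0, 10.1, 10.2, 10.4, 10.5, 10.6, 10.8.
n = 11.
(a) r = 8 → value at rank 8 = 10.4.
(b) r = 8.4; between ranks 8 (10.4) and 9 (10.5): 10.44.
|10.4 − 10.44| = 0.04.

0.04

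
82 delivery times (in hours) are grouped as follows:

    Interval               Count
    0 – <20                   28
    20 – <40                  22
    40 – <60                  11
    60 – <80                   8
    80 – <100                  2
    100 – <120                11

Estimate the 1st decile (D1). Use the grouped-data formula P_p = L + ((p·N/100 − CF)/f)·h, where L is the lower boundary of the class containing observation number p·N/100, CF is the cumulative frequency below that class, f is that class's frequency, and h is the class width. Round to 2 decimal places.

5.86

N = 82; target position k = 10/100 · 82 = 8.2.
Cumulative frequencies: 28, 50, 61, 69, 71, 82.
Observation 8.2 falls in the class 0 – <20.
L = 0, CF = 0, f = 28, h = 20.
P10 = 0 + ((8.2 − 0)/28)·20 = 0 + 5.85714 = 5.85714.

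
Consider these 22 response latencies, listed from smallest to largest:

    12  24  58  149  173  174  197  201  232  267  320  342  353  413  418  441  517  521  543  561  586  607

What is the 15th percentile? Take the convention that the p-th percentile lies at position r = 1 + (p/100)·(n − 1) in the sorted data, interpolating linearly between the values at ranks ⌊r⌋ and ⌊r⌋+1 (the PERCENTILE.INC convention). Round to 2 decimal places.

n = 22.
r = 1 + (15/100)·(22 − 1) = 1 + 3.15 = 4.15.
Rank 4 is 149 and rank 5 is 173.
Interpolate: 149 + 0.15·(173 − 149) = 149 + 0.15·24 = 152.6.

152.60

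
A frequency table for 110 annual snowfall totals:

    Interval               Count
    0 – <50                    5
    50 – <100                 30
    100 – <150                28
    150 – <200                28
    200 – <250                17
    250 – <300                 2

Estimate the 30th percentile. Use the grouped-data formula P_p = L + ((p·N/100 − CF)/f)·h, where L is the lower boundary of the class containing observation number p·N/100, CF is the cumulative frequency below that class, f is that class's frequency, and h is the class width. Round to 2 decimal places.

96.67

N = 110; target position k = 30/100 · 110 = 33.
Cumulative frequencies: 5, 35, 63, 91, 108, 110.
Observation 33 falls in the class 50 – <100.
L = 50, CF = 5, f = 30, h = 50.
P30 = 50 + ((33 − 5)/30)·50 = 50 + 46.6667 = 96.6667.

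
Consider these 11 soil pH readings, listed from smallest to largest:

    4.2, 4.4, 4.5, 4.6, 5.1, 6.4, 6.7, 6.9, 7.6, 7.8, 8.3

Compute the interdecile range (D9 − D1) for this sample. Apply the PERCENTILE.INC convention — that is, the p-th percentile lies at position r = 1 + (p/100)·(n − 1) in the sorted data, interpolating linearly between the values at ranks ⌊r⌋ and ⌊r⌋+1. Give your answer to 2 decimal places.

n = 11.
P10: r = 2 (integer) → 4.4.
P90: r = 10 (integer) → 7.8.
Difference: 7.8 − 4.4 = 3.4.

3.40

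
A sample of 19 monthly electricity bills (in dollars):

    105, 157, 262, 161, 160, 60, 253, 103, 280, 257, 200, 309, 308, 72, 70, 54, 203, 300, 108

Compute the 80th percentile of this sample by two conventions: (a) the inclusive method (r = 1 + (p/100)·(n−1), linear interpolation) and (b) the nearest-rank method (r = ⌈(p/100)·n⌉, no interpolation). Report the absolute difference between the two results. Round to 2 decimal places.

Sorted: 54, 60, 70, 72, 103, 105, 108, 157, 160, 161, 200, 203, 253, 257, 262, 280, 300, 308, 309.
n = 19.
(a) r = 15.4; between ranks 15 (262) and 16 (280): 269.2.
(b) the nearest-rank method: rank 16 → 280.
|269.2 − 280| = 10.8.

10.80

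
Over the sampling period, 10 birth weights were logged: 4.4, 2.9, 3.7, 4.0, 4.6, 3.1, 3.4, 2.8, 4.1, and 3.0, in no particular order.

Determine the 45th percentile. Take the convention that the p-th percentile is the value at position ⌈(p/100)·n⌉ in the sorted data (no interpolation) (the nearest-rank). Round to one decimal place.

3.4

Sorted: 2.8, 2.9, 3.0, 3.1, 3.4, 3.7, 4.0, 4.1, 4.4, 4.6.
n = 10.
Position = ⌈45/100 · 10⌉ = ⌈4.5⌉ = 5.
The value at rank 5 is 3.4.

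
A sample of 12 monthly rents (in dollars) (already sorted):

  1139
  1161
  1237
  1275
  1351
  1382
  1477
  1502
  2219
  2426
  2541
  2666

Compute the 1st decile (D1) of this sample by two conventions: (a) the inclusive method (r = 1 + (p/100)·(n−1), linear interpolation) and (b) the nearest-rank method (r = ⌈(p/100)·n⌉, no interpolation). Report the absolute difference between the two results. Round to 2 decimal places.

n = 12.
(a) r = 2.1; between ranks 2 (1161) and 3 (1237): 1168.6.
(b) the nearest-rank method: rank 2 → 1161.
|1168.6 − 1161| = 7.6.

7.60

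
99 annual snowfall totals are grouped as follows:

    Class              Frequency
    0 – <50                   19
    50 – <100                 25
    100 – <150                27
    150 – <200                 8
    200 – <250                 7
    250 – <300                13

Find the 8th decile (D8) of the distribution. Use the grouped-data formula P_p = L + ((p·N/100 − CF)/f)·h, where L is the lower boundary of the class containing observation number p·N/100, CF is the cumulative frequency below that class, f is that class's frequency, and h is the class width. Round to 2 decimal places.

201.43

N = 99; target position k = 80/100 · 99 = 79.2.
Cumulative frequencies: 19, 44, 71, 79, 86, 99.
Observation 79.2 falls in the class 200 – <250.
L = 200, CF = 79, f = 7, h = 50.
P80 = 200 + ((79.2 − 79)/7)·50 = 200 + 1.42857 = 201.429.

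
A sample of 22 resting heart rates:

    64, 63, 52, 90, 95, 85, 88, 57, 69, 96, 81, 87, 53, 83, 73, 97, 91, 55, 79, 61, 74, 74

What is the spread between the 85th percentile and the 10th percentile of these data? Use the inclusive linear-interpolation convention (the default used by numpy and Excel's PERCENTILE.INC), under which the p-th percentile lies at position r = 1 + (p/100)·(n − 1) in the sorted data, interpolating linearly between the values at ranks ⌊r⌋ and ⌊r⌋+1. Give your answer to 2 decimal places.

Sorted: 52, 53, 55, 57, 61, 63, 64, 69, 73, 74, 74, 79, 81, 83, 85, 87, 88, 90, 91, 95, 96, 97.
n = 22.
P10: r = 3.1; ranks 3–4 are 55, 57; interpolating gives 55.2.
P85: r = 18.85; ranks 18–19 are 90, 91; interpolating gives 90.85.
Difference: 90.85 − 55.2 = 35.65.

35.65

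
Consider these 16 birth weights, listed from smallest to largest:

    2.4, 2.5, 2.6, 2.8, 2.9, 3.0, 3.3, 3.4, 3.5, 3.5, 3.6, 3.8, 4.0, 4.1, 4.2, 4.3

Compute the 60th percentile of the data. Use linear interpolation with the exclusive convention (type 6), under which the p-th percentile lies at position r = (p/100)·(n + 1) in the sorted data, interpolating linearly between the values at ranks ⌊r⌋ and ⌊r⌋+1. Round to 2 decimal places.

3.52

n = 16.
r = (60/100)·(16 + 1) = 10.2.
Rank 10 is 3.5 and rank 11 is 3.6.
Interpolate: 3.5 + 0.2·(3.6 − 3.5) = 3.5 + 0.2·0.1 = 3.52.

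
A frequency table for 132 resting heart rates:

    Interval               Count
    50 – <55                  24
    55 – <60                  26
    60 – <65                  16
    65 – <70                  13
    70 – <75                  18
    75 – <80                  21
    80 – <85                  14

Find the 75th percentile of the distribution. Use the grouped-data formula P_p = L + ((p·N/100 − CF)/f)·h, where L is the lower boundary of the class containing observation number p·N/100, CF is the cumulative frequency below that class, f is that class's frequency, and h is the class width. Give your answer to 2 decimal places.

75.48

N = 132; target position k = 75/100 · 132 = 99.
Cumulative frequencies: 24, 50, 66, 79, 97, 118, 132.
Observation 99 falls in the class 75 – <80.
L = 75, CF = 97, f = 21, h = 5.
P75 = 75 + ((99 − 97)/21)·5 = 75 + 0.47619 = 75.4762.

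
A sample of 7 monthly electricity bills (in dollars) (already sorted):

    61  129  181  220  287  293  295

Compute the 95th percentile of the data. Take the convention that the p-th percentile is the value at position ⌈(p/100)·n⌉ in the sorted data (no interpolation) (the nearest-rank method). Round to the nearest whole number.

295

n = 7.
Position = ⌈95/100 · 7⌉ = ⌈6.65⌉ = 7.
The value at rank 7 is 295.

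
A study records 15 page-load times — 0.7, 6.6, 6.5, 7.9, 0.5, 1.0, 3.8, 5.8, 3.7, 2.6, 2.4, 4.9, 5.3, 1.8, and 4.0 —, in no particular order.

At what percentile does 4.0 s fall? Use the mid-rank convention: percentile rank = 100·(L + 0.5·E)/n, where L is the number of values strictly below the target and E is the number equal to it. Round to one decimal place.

56.7

Sorted: 0.5, 0.7, 1.0, 1.8, 2.4, 2.6, 3.7, 3.8, 4.0, 4.9, 5.3, 5.8, 6.5, 6.6, 7.9.
Count below 4.0: L = 8; count equal: E = 1; n = 15.
Percentile rank = 100·(8 + 0.5·1)/15 = 100·8.5/15 = 56.67.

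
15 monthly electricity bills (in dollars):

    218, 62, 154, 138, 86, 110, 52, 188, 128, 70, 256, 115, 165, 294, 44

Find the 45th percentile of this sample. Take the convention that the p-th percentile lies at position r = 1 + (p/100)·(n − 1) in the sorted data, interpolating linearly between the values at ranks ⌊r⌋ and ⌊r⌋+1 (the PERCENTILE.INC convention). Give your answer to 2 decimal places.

Sorted: 44, 52, 62, 70, 86, 110, 115, 128, 138, 154, 165, 188, 218, 256, 294.
n = 15.
r = 1 + (45/100)·(15 − 1) = 1 + 6.3 = 7.3.
Rank 7 is 115 and rank 8 is 128.
Interpolate: 115 + 0.3·(128 − 115) = 115 + 0.3·13 = 118.9.

118.90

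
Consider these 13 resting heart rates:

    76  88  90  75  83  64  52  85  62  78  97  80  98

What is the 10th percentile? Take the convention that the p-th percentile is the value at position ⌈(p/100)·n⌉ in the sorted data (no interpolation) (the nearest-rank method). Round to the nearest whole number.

62

Sorted: 52, 62, 64, 75, 76, 78, 80, 83, 85, 88, 90, 97, 98.
n = 13.
Position = ⌈10/100 · 13⌉ = ⌈1.3⌉ = 2.
The value at rank 2 is 62.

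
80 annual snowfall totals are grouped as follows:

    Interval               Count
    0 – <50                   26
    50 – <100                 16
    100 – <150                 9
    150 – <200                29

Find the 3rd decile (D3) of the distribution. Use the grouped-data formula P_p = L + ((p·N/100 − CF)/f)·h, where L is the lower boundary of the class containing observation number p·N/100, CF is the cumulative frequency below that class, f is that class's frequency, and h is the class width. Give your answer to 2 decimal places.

46.15

N = 80; target position k = 30/100 · 80 = 24.
Cumulative frequencies: 26, 42, 51, 80.
Observation 24 falls in the class 0 – <50.
L = 0, CF = 0, f = 26, h = 50.
P30 = 0 + ((24 − 0)/26)·50 = 0 + 46.1538 = 46.1538.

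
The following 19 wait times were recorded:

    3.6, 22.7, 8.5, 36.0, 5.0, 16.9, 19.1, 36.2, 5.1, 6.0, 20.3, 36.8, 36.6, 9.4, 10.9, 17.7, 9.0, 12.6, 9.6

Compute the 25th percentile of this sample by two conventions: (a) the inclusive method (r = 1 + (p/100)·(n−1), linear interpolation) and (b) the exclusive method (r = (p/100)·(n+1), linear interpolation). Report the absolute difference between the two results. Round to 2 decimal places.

Sorted: 3.6, 5.0, 5.1, 6.0, 8.5, 9.0, 9.4, 9.6, 10.9, 12.6, 16.9, 17.7, 19.1, 20.3, 22.7, 36.0, 36.2, 36.6, 36.8.
n = 19.
(a) r = 5.5; between ranks 5 (8.5) and 6 (9.0): 8.75.
(b) r = 5 → value at rank 5 = 8.5.
|8.75 − 8.5| = 0.25.

0.25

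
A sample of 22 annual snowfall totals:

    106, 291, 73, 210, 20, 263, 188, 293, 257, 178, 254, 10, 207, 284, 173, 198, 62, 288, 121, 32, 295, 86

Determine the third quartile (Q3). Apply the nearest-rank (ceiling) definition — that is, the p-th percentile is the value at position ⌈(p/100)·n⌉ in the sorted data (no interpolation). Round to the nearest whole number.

263

Sorted: 10, 20, 32, 62, 73, 86, 106, 121, 173, 178, 188, 198, 207, 210, 254, 257, 263, 284, 288, 291, 293, 295.
n = 22.
Position = ⌈75/100 · 22⌉ = ⌈16.5⌉ = 17.
The value at rank 17 is 263.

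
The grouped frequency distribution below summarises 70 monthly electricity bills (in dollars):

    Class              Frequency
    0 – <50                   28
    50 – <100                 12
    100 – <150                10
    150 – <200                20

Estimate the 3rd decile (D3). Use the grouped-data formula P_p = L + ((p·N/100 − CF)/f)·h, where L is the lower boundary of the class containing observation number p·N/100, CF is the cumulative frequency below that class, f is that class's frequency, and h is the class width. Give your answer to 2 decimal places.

N = 70; target position k = 30/100 · 70 = 21.
Cumulative frequencies: 28, 40, 50, 70.
Observation 21 falls in the class 0 – <50.
L = 0, CF = 0, f = 28, h = 50.
P30 = 0 + ((21 − 0)/28)·50 = 0 + 37.5 = 37.5.

37.50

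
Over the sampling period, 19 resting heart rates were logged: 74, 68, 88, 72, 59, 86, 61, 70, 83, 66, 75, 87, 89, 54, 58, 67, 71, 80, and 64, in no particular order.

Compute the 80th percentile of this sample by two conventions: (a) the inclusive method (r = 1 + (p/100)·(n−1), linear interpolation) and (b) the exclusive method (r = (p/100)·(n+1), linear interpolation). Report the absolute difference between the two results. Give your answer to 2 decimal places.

1.80

Sorted: 54, 58, 59, 61, 64, 66, 67, 68, 70, 71, 72, 74, 75, 80, 83, 86, 87, 88, 89.
n = 19.
(a) r = 15.4; between ranks 15 (83) and 16 (86): 84.2.
(b) r = 16 → value at rank 16 = 86.
|84.2 − 86| = 1.8.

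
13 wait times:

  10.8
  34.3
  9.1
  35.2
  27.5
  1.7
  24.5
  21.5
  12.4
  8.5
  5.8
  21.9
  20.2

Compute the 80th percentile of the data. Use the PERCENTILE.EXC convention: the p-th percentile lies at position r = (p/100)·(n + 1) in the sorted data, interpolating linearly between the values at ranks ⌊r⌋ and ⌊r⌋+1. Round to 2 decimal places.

28.86

Sorted: 1.7, 5.8, 8.5, 9.1, 10.8, 12.4, 20.2, 21.5, 21.9, 24.5, 27.5, 34.3, 35.2.
n = 13.
r = (80/100)·(13 + 1) = 11.2.
Rank 11 is 27.5 and rank 12 is 34.3.
Interpolate: 27.5 + 0.2·(34.3 − 27.5) = 27.5 + 0.2·6.8 = 28.86.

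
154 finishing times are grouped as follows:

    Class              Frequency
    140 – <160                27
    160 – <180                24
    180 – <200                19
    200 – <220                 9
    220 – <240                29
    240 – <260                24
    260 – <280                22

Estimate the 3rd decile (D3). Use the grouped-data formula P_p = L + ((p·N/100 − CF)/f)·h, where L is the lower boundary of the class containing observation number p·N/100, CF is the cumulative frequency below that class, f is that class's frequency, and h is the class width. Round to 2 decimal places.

N = 154; target position k = 30/100 · 154 = 46.2.
Cumulative frequencies: 27, 51, 70, 79, 108, 132, 154.
Observation 46.2 falls in the class 160 – <180.
L = 160, CF = 27, f = 24, h = 20.
P30 = 160 + ((46.2 − 27)/24)·20 = 160 + 16 = 176.

176.00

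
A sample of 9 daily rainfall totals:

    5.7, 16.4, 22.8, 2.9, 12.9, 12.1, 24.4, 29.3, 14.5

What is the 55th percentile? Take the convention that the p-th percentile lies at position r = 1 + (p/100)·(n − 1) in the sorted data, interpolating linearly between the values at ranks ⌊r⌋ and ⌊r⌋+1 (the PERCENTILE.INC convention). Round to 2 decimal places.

Sorted: 2.9, 5.7, 12.1, 12.9, 14.5, 16.4, 22.8, 24.4, 29.3.
n = 9.
r = 1 + (55/100)·(9 − 1) = 1 + 4.4 = 5.4.
Rank 5 is 14.5 and rank 6 is 16.4.
Interpolate: 14.5 + 0.4·(16.4 − 14.5) = 14.5 + 0.4·1.9 = 15.26.

15.26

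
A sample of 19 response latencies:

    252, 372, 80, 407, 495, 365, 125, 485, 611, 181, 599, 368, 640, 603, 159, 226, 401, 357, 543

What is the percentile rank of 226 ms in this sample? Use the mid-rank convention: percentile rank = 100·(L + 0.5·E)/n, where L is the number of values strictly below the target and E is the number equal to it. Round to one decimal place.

23.7

Sorted: 80, 125, 159, 181, 226, 252, 357, 365, 368, 372, 401, 407, 485, 495, 543, 599, 603, 611, 640.
Count below 226: L = 4; count equal: E = 1; n = 19.
Percentile rank = 100·(4 + 0.5·1)/19 = 100·4.5/19 = 23.68.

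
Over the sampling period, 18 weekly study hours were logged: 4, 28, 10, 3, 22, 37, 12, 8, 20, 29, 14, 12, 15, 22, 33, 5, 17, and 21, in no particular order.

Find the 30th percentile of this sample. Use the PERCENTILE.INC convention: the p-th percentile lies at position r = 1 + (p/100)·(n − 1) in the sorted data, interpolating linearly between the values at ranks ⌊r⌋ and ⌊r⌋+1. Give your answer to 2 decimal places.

12.00

Sorted: 3, 4, 5, 8, 10, 12, 12, 14, 15, 17, 20, 21, 22, 22, 28, 29, 33, 37.
n = 18.
r = 1 + (30/100)·(18 − 1) = 1 + 5.1 = 6.1.
Rank 6 is 12 and rank 7 is 12.
Interpolate: 12 + 0.1·(12 − 12) = 12 + 0.1·0 = 12.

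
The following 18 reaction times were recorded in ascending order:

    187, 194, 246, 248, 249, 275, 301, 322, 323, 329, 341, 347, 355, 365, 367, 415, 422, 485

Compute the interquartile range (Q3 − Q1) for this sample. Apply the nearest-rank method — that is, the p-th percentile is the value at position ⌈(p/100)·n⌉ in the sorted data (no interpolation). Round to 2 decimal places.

n = 18.
P25: rank ⌈25/100·18⌉ = 5 → 249.
P75: rank ⌈75/100·18⌉ = 14 → 365.
Difference: 365 − 249 = 116.

116.00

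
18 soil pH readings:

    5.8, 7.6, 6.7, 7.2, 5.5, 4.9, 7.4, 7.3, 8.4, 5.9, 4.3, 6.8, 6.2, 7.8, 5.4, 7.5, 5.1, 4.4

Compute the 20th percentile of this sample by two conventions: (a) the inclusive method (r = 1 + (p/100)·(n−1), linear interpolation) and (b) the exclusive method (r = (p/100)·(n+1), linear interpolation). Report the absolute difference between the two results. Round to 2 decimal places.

Sorted: 4.3, 4.4, 4.9, 5.1, 5.4, 5.5, 5.8, 5.9, 6.2, 6.7, 6.8, 7.2, 7.3, 7.4, 7.5, 7.6, 7.8, 8.4.
n = 18.
(a) r = 4.4; between ranks 4 (5.1) and 5 (5.4): 5.22.
(b) r = 3.8; between ranks 3 (4.9) and 4 (5.1): 5.06.
|5.22 − 5.06| = 0.16.

0.16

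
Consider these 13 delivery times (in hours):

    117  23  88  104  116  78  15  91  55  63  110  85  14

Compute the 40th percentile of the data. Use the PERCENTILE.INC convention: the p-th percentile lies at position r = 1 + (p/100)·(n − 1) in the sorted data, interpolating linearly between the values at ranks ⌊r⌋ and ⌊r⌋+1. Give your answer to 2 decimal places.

75.00

Sorted: 14, 15, 23, 55, 63, 78, 85, 88, 91, 104, 110, 116, 117.
n = 13.
r = 1 + (40/100)·(13 − 1) = 1 + 4.8 = 5.8.
Rank 5 is 63 and rank 6 is 78.
Interpolate: 63 + 0.8·(78 − 63) = 63 + 0.8·15 = 75.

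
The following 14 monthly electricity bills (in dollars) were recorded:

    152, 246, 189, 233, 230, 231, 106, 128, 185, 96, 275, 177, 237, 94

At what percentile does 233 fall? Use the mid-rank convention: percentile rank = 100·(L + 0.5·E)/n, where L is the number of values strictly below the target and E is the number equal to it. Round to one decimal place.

75.0

Sorted: 94, 96, 106, 128, 152, 177, 185, 189, 230, 231, 233, 237, 246, 275.
Count below 233: L = 10; count equal: E = 1; n = 14.
Percentile rank = 100·(10 + 0.5·1)/14 = 100·10.5/14 = 75.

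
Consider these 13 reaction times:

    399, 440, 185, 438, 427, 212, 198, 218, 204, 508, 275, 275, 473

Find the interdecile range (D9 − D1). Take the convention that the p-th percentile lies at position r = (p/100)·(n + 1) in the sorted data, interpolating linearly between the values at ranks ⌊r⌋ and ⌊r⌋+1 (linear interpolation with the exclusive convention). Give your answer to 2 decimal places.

Sorted: 185, 198, 204, 212, 218, 275, 275, 399, 427, 438, 440, 473, 508.
n = 13.
P10: r = 1.4; ranks 1–2 are 185, 198; interpolating gives 190.2.
P90: r = 12.6; ranks 12–13 are 473, 508; interpolating gives 494.
Difference: 494 − 190.2 = 303.8.

303.80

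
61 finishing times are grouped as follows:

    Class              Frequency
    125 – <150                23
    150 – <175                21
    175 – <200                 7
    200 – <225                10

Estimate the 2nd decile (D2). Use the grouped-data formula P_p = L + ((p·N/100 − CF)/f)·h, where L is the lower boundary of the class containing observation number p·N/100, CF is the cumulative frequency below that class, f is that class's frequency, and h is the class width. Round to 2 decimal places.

138.26

N = 61; target position k = 20/100 · 61 = 12.2.
Cumulative frequencies: 23, 44, 51, 61.
Observation 12.2 falls in the class 125 – <150.
L = 125, CF = 0, f = 23, h = 25.
P20 = 125 + ((12.2 − 0)/23)·25 = 125 + 13.2609 = 138.261.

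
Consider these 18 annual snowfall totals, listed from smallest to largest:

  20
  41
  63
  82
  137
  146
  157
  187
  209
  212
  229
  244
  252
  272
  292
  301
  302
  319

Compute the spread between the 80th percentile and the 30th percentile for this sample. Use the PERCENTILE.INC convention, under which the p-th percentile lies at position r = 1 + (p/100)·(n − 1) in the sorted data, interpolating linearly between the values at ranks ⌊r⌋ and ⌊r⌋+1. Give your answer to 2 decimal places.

136.90

n = 18.
P30: r = 6.1; ranks 6–7 are 146, 157; interpolating gives 147.1.
P80: r = 14.6; ranks 14–15 are 272, 292; interpolating gives 284.
Difference: 284 − 147.1 = 136.9.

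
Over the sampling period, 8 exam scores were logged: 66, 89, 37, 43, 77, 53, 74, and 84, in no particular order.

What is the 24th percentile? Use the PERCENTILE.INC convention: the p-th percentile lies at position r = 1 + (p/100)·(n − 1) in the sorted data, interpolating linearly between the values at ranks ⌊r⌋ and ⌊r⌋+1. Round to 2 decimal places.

Sorted: 37, 43, 53, 66, 74, 77, 84, 89.
n = 8.
r = 1 + (24/100)·(8 − 1) = 1 + 1.68 = 2.68.
Rank 2 is 43 and rank 3 is 53.
Interpolate: 43 + 0.68·(53 − 43) = 43 + 0.68·10 = 49.8.

49.80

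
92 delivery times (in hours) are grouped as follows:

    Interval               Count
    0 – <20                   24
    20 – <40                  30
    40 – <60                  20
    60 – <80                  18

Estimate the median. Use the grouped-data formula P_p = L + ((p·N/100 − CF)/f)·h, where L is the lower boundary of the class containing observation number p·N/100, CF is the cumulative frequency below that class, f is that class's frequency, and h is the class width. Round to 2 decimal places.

34.67

N = 92; target position k = 50/100 · 92 = 46.
Cumulative frequencies: 24, 54, 74, 92.
Observation 46 falls in the class 20 – <40.
L = 20, CF = 24, f = 30, h = 20.
P50 = 20 + ((46 − 24)/30)·20 = 20 + 14.6667 = 34.6667.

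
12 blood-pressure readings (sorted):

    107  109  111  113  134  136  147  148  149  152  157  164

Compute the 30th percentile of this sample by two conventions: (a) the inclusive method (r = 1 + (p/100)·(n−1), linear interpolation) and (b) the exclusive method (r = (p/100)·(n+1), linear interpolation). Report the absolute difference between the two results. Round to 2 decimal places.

6.50

n = 12.
(a) r = 4.3; between ranks 4 (113) and 5 (134): 119.3.
(b) r = 3.9; between ranks 3 (111) and 4 (113): 112.8.
|119.3 − 112.8| = 6.5.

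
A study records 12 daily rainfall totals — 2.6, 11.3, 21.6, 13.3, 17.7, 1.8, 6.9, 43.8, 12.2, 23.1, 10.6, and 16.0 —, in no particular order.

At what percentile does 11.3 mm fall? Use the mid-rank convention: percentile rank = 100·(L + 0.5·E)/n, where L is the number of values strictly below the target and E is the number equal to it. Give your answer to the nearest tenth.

Sorted: 1.8, 2.6, 6.9, 10.6, 11.3, 12.2, 13.3, 16.0, 17.7, 21.6, 23.1, 43.8.
Count below 11.3: L = 4; count equal: E = 1; n = 12.
Percentile rank = 100·(4 + 0.5·1)/12 = 100·4.5/12 = 37.5.

37.5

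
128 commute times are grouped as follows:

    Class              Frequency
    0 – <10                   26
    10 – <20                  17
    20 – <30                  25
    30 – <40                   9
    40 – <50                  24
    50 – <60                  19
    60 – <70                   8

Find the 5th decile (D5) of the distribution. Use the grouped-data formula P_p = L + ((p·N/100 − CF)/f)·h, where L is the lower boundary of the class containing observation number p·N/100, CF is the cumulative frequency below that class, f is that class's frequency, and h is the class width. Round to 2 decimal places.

28.40

N = 128; target position k = 50/100 · 128 = 64.
Cumulative frequencies: 26, 43, 68, 77, 101, 120, 128.
Observation 64 falls in the class 20 – <30.
L = 20, CF = 43, f = 25, h = 10.
P50 = 20 + ((64 − 43)/25)·10 = 20 + 8.4 = 28.4.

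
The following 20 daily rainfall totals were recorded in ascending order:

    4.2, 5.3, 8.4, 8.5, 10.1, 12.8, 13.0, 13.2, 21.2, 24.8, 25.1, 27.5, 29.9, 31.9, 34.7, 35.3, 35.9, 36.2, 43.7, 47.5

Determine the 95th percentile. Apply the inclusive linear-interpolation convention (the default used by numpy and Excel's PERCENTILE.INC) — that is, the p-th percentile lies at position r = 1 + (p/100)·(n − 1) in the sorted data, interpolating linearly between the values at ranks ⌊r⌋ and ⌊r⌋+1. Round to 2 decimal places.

n = 20.
r = 1 + (95/100)·(20 − 1) = 1 + 18.05 = 19.05.
Rank 19 is 43.7 and rank 20 is 47.5.
Interpolate: 43.7 + 0.05·(47.5 − 43.7) = 43.7 + 0.05·3.8 = 43.89.

43.89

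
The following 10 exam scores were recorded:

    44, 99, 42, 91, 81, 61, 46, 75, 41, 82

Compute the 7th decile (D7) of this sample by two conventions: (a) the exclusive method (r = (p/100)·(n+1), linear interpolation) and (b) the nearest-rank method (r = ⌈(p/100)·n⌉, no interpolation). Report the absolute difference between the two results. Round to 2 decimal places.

Sorted: 41, 42, 44, 46, 61, 75, 81, 82, 91, 99.
n = 10.
(a) r = 7.7; between ranks 7 (81) and 8 (82): 81.7.
(b) the nearest-rank method: rank 7 → 81.
|81.7 − 81| = 0.7.

0.70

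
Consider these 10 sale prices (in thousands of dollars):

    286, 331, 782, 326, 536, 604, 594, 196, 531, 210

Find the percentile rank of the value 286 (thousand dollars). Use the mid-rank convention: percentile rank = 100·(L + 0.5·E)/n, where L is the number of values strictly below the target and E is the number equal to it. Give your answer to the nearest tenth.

25.0

Sorted: 196, 210, 286, 326, 331, 531, 536, 594, 604, 782.
Count below 286: L = 2; count equal: E = 1; n = 10.
Percentile rank = 100·(2 + 0.5·1)/10 = 100·2.5/10 = 25.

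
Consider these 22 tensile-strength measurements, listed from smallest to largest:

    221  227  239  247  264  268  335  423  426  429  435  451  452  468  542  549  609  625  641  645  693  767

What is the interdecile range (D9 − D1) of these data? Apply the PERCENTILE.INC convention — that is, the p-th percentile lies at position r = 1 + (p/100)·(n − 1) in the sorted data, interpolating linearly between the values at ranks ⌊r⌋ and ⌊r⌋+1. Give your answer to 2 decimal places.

404.80

n = 22.
P10: r = 3.1; ranks 3–4 are 239, 247; interpolating gives 239.8.
P90: r = 19.9; ranks 19–20 are 641, 645; interpolating gives 644.6.
Difference: 644.6 − 239.8 = 404.8.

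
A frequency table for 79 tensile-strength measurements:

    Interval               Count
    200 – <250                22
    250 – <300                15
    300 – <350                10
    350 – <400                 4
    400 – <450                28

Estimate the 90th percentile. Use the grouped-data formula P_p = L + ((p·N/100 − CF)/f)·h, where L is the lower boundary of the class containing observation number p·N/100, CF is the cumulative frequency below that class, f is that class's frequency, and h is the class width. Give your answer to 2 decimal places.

N = 79; target position k = 90/100 · 79 = 71.1.
Cumulative frequencies: 22, 37, 47, 51, 79.
Observation 71.1 falls in the class 400 – <450.
L = 400, CF = 51, f = 28, h = 50.
P90 = 400 + ((71.1 − 51)/28)·50 = 400 + 35.8929 = 435.893.

435.89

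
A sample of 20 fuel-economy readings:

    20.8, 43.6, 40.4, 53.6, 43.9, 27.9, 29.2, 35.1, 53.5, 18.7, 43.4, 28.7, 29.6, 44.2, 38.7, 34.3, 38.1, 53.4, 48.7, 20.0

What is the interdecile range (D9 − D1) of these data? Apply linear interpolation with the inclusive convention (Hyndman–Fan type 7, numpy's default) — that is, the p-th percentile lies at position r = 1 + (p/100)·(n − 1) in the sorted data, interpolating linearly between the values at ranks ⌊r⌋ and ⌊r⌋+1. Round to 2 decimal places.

32.69

Sorted: 18.7, 20.0, 20.8, 27.9, 28.7, 29.2, 29.6, 34.3, 35.1, 38.1, 38.7, 40.4, 43.4, 43.6, 43.9, 44.2, 48.7, 53.4, 53.5, 53.6.
n = 20.
P10: r = 2.9; ranks 2–3 are 20.0, 20.8; interpolating gives 20.72.
P90: r = 18.1; ranks 18–19 are 53.4, 53.5; interpolating gives 53.41.
Difference: 53.41 − 20.72 = 32.69.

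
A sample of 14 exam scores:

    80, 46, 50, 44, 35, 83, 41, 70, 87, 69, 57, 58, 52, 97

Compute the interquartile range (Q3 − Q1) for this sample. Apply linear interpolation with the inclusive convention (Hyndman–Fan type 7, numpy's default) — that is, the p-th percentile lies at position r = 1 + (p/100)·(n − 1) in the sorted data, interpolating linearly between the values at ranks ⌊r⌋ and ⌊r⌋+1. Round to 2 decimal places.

30.50

Sorted: 35, 41, 44, 46, 50, 52, 57, 58, 69, 70, 80, 83, 87, 97.
n = 14.
P25: r = 4.25; ranks 4–5 are 46, 50; interpolating gives 47.
P75: r = 10.75; ranks 10–11 are 70, 80; interpolating gives 77.5.
Difference: 77.5 − 47 = 30.5.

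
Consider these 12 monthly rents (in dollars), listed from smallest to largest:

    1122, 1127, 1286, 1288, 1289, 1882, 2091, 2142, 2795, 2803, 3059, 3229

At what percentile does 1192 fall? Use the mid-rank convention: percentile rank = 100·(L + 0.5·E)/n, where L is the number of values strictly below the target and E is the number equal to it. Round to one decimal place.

16.7

Count below 1192: L = 2; count equal: E = 0; n = 12.
Percentile rank = 100·(2 + 0.5·0)/12 = 100·2/12 = 16.67.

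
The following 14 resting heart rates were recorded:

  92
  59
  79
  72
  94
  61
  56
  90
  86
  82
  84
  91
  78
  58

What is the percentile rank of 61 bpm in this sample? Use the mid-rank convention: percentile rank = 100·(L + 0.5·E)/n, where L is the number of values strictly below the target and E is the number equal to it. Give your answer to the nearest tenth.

25.0

Sorted: 56, 58, 59, 61, 72, 78, 79, 82, 84, 86, 90, 91, 92, 94.
Count below 61: L = 3; count equal: E = 1; n = 14.
Percentile rank = 100·(3 + 0.5·1)/14 = 100·3.5/14 = 25.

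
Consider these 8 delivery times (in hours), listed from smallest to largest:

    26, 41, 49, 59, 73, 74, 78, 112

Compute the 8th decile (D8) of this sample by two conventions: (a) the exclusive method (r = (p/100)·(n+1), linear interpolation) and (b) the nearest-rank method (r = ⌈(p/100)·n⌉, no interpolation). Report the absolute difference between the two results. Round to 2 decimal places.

6.80

n = 8.
(a) r = 7.2; between ranks 7 (78) and 8 (112): 84.8.
(b) the nearest-rank method: rank 7 → 78.
|84.8 − 78| = 6.8.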